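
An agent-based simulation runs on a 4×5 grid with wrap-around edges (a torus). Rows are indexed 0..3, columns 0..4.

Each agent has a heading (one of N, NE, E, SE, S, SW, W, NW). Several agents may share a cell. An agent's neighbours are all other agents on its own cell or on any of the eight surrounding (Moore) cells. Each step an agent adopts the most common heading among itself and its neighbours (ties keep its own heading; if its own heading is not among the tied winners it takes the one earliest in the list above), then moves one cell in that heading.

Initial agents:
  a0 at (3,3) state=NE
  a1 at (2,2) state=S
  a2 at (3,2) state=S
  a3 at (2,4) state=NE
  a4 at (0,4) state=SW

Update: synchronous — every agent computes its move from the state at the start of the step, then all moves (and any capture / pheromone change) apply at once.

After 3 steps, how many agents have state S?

t=1: a0@(2,4):NE a1@(3,2):S a2@(0,2):S a3@(1,0):NE a4@(1,3):SW
t=2: a0@(1,0):NE a1@(0,2):S a2@(1,2):S a3@(0,1):NE a4@(2,2):SW
t=3: a0@(0,1):NE a1@(1,2):S a2@(2,2):S a3@(3,2):NE a4@(3,1):SW

2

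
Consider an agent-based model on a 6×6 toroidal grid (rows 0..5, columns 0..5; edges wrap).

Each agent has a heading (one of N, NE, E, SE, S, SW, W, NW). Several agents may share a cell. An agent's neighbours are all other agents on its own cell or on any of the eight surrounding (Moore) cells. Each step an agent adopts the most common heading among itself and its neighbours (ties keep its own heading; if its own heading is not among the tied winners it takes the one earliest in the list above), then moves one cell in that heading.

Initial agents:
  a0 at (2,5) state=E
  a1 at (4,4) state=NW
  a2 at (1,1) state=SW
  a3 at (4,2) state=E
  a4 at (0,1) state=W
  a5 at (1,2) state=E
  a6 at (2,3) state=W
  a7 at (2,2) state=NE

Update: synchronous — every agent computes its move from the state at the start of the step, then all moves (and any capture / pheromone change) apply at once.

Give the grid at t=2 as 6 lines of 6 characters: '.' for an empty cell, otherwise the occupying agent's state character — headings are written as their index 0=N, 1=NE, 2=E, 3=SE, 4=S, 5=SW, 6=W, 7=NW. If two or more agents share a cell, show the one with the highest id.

t=1: a0@(2,0):E a1@(3,3):NW a2@(2,0):SW a3@(4,3):E a4@(0,0):W a5@(1,1):W a6@(2,2):W a7@(1,3):NE
t=2: a0@(2,1):E a1@(2,2):NW a2@(3,5):SW a3@(4,4):E a4@(0,5):W a5@(1,0):W a6@(2,1):W a7@(0,4):NE

....16
6.....
.67...
.....5
....2.
......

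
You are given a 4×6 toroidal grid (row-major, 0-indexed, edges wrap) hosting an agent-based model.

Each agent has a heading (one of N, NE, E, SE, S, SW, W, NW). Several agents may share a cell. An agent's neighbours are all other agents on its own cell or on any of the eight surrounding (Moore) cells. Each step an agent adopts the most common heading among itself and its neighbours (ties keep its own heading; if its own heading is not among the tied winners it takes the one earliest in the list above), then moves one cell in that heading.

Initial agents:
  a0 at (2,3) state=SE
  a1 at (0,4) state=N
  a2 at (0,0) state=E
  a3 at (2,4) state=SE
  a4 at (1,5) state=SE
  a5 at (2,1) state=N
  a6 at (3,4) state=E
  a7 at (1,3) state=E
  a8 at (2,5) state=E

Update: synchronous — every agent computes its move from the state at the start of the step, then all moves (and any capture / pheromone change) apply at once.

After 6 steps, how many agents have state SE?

7

t=1: a0@(3,4):SE a1@(0,5):E a2@(0,1):E a3@(3,5):SE a4@(2,0):SE a5@(1,1):N a6@(3,5):E a7@(2,4):SE a8@(2,0):E
t=2: a0@(0,5):SE a1@(0,0):E a2@(0,2):E a3@(0,0):SE a4@(3,1):SE a5@(1,2):E a6@(0,0):SE a7@(3,5):SE a8@(2,1):E
t=3: a0@(1,0):SE a1@(1,1):SE a2@(0,3):E a3@(1,1):SE a4@(0,2):SE a5@(1,3):E a6@(1,1):SE a7@(0,0):SE a8@(2,2):E
t=4: a0@(2,1):SE a1@(2,2):SE a2@(0,4):E a3@(2,2):SE a4@(1,3):SE a5@(1,4):E a6@(2,2):SE a7@(1,1):SE a8@(3,3):SE
t=5: a0@(3,2):SE a1@(3,3):SE a2@(0,5):E a3@(3,3):SE a4@(2,4):SE a5@(1,5):E a6@(3,3):SE a7@(2,2):SE a8@(0,4):SE
t=6: a0@(0,3):SE a1@(0,4):SE a2@(0,0):E a3@(0,4):SE a4@(3,5):SE a5@(1,0):E a6@(0,4):SE a7@(3,3):SE a8@(1,5):SE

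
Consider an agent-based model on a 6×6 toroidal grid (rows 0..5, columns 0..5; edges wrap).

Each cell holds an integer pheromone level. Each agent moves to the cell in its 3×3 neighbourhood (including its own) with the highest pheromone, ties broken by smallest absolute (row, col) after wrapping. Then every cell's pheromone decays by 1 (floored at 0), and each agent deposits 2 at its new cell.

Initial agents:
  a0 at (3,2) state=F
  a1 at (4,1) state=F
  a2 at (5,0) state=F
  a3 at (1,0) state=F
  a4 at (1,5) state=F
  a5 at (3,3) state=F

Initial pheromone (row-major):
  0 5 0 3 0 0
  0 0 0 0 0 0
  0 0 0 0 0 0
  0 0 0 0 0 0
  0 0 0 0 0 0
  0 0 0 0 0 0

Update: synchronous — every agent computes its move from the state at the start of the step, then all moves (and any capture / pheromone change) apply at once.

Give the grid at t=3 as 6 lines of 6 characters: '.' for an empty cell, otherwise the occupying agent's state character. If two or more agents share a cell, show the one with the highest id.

t=1: a0@(2,1) a1@(3,0) a2@(0,1) a3@(0,1) a4@(0,0) a5@(2,2) | pheromone: 2 8 0 2 0 0 / 0 0 0 0 0 0 / 0 2 2 0 0 0 / 2 0 0 0 0 0 / 0 0 0 0 0 0 / 0 0 0 0 0 0
t=2: a0@(2,1) a1@(2,1) a2@(0,1) a3@(0,1) a4@(0,1) a5@(2,1) | pheromone: 1 13 0 1 0 0 / 0 0 0 0 0 0 / 0 7 1 0 0 0 / 1 0 0 0 0 0 / 0 0 0 0 0 0 / 0 0 0 0 0 0
t=3: a0@(2,1) a1@(2,1) a2@(0,1) a3@(0,1) a4@(0,1) a5@(2,1) | pheromone: 0 18 0 0 0 0 / 0 0 0 0 0 0 / 0 12 0 0 0 0 / 0 0 0 0 0 0 / 0 0 0 0 0 0 / 0 0 0 0 0 0

.F....
......
.F....
......
......
......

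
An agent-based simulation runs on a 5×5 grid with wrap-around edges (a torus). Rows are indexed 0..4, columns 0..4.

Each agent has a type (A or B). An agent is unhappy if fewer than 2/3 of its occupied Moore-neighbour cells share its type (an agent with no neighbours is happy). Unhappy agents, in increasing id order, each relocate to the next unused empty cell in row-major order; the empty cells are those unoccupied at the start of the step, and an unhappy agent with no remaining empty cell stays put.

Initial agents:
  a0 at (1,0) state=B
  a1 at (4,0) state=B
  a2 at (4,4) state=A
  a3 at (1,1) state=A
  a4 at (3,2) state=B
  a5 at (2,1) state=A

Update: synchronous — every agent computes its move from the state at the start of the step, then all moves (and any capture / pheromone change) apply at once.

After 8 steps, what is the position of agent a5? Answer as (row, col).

(1, 2)

t=1: a0@(0,0):B a1@(0,1):B a2@(0,2):A a3@(0,3):A a4@(0,4):B a5@(1,2):A
t=2: a0@(0,0):B a1@(1,0):B a2@(0,2):A a3@(0,3):A a4@(1,1):B a5@(1,2):A
t=3: a0@(0,0):B a1@(1,0):B a2@(0,2):A a3@(0,3):A a4@(0,1):B a5@(1,2):A
t=4: a0@(0,0):B a1@(1,0):B a2@(0,2):A a3@(0,3):A a4@(0,4):B a5@(1,2):A
t=5: (unchanged — steady state)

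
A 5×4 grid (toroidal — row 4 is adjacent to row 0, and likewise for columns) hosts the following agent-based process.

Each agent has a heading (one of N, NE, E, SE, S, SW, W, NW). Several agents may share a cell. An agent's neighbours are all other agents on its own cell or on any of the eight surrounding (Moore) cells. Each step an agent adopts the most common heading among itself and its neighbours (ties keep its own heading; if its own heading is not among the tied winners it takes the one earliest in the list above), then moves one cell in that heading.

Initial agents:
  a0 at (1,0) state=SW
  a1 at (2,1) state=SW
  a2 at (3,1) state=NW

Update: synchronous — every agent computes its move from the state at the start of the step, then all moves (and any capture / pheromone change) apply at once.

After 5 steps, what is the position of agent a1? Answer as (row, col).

t=1: a0@(2,3):SW a1@(3,0):SW a2@(2,0):NW
t=2: a0@(3,2):SW a1@(4,3):SW a2@(3,3):SW
t=3: a0@(4,1):SW a1@(0,2):SW a2@(4,2):SW
t=4: a0@(0,0):SW a1@(1,1):SW a2@(0,1):SW
t=5: a0@(1,3):SW a1@(2,0):SW a2@(1,0):SW

(2, 0)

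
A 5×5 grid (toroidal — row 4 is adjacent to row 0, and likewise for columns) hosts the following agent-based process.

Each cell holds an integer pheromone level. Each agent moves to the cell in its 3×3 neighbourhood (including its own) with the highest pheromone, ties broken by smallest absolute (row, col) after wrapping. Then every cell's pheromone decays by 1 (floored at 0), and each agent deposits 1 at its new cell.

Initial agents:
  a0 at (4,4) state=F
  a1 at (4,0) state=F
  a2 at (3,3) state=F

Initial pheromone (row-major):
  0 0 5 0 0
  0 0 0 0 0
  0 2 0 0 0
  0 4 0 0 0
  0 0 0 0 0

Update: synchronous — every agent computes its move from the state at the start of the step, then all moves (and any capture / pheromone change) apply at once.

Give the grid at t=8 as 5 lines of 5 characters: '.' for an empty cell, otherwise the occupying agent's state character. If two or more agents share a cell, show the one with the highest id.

F....
.....
.....
.F...
.....

t=1: a0@(0,0) a1@(3,1) a2@(2,2) | pheromone: 1 0 4 0 0 / 0 0 0 0 0 / 0 1 1 0 0 / 0 4 0 0 0 / 0 0 0 0 0
t=2: a0@(0,0) a1@(3,1) a2@(3,1) | pheromone: 1 0 3 0 0 / 0 0 0 0 0 / 0 0 0 0 0 / 0 5 0 0 0 / 0 0 0 0 0
t=3: a0@(0,0) a1@(3,1) a2@(3,1) | pheromone: 1 0 2 0 0 / 0 0 0 0 0 / 0 0 0 0 0 / 0 6 0 0 0 / 0 0 0 0 0
t=4: a0@(0,0) a1@(3,1) a2@(3,1) | pheromone: 1 0 1 0 0 / 0 0 0 0 0 / 0 0 0 0 0 / 0 7 0 0 0 / 0 0 0 0 0
t=5: a0@(0,0) a1@(3,1) a2@(3,1) | pheromone: 1 0 0 0 0 / 0 0 0 0 0 / 0 0 0 0 0 / 0 8 0 0 0 / 0 0 0 0 0
t=6: a0@(0,0) a1@(3,1) a2@(3,1) | pheromone: 1 0 0 0 0 / 0 0 0 0 0 / 0 0 0 0 0 / 0 9 0 0 0 / 0 0 0 0 0
t=7: a0@(0,0) a1@(3,1) a2@(3,1) | pheromone: 1 0 0 0 0 / 0 0 0 0 0 / 0 0 0 0 0 / 0 10 0 0 0 / 0 0 0 0 0
t=8: a0@(0,0) a1@(3,1) a2@(3,1) | pheromone: 1 0 0 0 0 / 0 0 0 0 0 / 0 0 0 0 0 / 0 11 0 0 0 / 0 0 0 0 0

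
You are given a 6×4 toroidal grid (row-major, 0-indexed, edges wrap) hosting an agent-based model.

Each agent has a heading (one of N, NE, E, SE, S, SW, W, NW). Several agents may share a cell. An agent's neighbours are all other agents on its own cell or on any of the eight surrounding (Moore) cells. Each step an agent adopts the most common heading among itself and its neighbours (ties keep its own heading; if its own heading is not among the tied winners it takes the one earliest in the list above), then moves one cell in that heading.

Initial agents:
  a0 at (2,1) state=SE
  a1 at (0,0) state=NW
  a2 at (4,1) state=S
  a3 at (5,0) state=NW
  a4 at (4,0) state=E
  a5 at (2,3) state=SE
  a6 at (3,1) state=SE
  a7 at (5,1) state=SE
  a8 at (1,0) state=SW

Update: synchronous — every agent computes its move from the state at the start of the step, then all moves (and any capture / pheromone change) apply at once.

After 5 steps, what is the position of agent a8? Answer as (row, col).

(0, 1)

t=1: a0@(3,2):SE a1@(5,3):NW a2@(5,2):SE a3@(4,3):NW a4@(5,1):SE a5@(3,0):SE a6@(4,2):SE a7@(4,0):NW a8@(2,1):SE
t=2: a0@(4,3):SE a1@(4,2):NW a2@(0,3):SE a3@(5,0):SE a4@(0,2):SE a5@(4,1):SE a6@(5,3):SE a7@(3,3):NW a8@(3,2):SE
t=3: a0@(5,0):SE a1@(5,3):SE a2@(1,0):SE a3@(0,1):SE a4@(1,3):SE a5@(5,2):SE a6@(0,0):SE a7@(2,2):NW a8@(4,3):SE
t=4: a0@(0,1):SE a1@(0,0):SE a2@(2,1):SE a3@(1,2):SE a4@(2,0):SE a5@(0,3):SE a6@(1,1):SE a7@(1,1):NW a8@(5,0):SE
t=5: a0@(1,2):SE a1@(1,1):SE a2@(3,2):SE a3@(2,3):SE a4@(3,1):SE a5@(1,0):SE a6@(2,2):SE a7@(2,2):SE a8@(0,1):SE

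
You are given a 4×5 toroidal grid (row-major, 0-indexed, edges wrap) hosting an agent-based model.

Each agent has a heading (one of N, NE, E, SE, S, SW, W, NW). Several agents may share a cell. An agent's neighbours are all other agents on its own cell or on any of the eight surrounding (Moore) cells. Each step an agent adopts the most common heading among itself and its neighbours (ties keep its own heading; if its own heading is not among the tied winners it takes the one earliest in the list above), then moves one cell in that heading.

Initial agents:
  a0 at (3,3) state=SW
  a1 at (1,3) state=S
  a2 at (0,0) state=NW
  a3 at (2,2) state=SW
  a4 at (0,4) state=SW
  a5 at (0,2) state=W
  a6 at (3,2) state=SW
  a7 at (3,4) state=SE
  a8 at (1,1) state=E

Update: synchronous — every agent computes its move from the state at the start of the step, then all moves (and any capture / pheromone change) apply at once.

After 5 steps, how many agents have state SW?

9

t=1: a0@(0,2):SW a1@(2,2):SW a2@(3,4):NW a3@(3,1):SW a4@(1,3):SW a5@(1,1):SW a6@(0,1):SW a7@(0,3):SW a8@(1,2):E
t=2: a0@(1,1):SW a1@(3,1):SW a2@(2,3):NW a3@(0,0):SW a4@(2,2):SW a5@(2,0):SW a6@(1,0):SW a7@(1,2):SW a8@(2,1):SW
t=3: a0@(2,0):SW a1@(0,0):SW a2@(3,2):SW a3@(1,4):SW a4@(3,1):SW a5@(3,4):SW a6@(2,4):SW a7@(2,1):SW a8@(3,0):SW
t=4: a0@(3,4):SW a1@(1,4):SW a2@(0,1):SW a3@(2,3):SW a4@(0,0):SW a5@(0,3):SW a6@(3,3):SW a7@(3,0):SW a8@(0,4):SW
t=5: a0@(0,3):SW a1@(2,3):SW a2@(1,0):SW a3@(3,2):SW a4@(1,4):SW a5@(1,2):SW a6@(0,2):SW a7@(0,4):SW a8@(1,3):SW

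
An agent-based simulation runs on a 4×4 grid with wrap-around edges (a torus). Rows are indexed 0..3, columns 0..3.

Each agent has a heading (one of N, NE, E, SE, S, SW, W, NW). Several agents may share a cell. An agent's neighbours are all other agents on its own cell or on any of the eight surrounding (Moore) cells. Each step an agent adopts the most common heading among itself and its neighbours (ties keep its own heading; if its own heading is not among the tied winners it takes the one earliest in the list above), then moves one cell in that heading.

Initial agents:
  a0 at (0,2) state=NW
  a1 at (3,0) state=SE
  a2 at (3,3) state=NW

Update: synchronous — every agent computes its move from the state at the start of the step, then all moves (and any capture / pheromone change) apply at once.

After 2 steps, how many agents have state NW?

2

t=1: a0@(3,1):NW a1@(0,1):SE a2@(2,2):NW
t=2: a0@(2,0):NW a1@(1,2):SE a2@(1,1):NW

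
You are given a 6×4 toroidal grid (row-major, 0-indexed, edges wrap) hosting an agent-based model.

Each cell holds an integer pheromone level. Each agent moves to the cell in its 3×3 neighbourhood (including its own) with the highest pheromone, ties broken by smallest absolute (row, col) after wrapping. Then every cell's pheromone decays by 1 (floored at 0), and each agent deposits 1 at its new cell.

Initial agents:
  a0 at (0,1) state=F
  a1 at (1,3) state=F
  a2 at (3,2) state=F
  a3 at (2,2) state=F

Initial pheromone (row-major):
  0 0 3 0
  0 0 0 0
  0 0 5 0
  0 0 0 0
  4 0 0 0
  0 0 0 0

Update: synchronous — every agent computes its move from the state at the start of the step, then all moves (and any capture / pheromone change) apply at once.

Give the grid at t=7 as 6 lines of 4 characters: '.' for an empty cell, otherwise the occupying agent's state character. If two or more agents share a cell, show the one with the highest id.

..F.
....
..F.
....
....
....

t=1: a0@(0,2) a1@(2,2) a2@(2,2) a3@(2,2) | pheromone: 0 0 3 0 / 0 0 0 0 / 0 0 7 0 / 0 0 0 0 / 3 0 0 0 / 0 0 0 0
t=2: a0@(0,2) a1@(2,2) a2@(2,2) a3@(2,2) | pheromone: 0 0 3 0 / 0 0 0 0 / 0 0 9 0 / 0 0 0 0 / 2 0 0 0 / 0 0 0 0
t=3: a0@(0,2) a1@(2,2) a2@(2,2) a3@(2,2) | pheromone: 0 0 3 0 / 0 0 0 0 / 0 0 11 0 / 0 0 0 0 / 1 0 0 0 / 0 0 0 0
t=4: a0@(0,2) a1@(2,2) a2@(2,2) a3@(2,2) | pheromone: 0 0 3 0 / 0 0 0 0 / 0 0 13 0 / 0 0 0 0 / 0 0 0 0 / 0 0 0 0
t=5: a0@(0,2) a1@(2,2) a2@(2,2) a3@(2,2) | pheromone: 0 0 3 0 / 0 0 0 0 / 0 0 15 0 / 0 0 0 0 / 0 0 0 0 / 0 0 0 0
t=6: a0@(0,2) a1@(2,2) a2@(2,2) a3@(2,2) | pheromone: 0 0 3 0 / 0 0 0 0 / 0 0 17 0 / 0 0 0 0 / 0 0 0 0 / 0 0 0 0
t=7: a0@(0,2) a1@(2,2) a2@(2,2) a3@(2,2) | pheromone: 0 0 3 0 / 0 0 0 0 / 0 0 19 0 / 0 0 0 0 / 0 0 0 0 / 0 0 0 0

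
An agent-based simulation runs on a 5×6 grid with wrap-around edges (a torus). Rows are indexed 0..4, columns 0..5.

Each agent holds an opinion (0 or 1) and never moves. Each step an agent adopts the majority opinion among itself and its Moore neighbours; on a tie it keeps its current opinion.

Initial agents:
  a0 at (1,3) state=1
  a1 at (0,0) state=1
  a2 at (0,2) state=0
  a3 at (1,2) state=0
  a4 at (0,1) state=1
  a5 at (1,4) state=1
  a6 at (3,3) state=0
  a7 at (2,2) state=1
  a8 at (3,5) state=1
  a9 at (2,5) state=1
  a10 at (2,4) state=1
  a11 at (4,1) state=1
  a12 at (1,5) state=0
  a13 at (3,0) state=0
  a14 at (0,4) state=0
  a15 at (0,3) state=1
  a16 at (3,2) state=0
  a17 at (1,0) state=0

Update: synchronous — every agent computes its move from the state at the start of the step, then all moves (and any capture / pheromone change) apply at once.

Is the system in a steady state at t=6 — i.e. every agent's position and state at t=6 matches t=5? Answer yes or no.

t=1: a0@(1,3):1 a1@(0,0):1 a2@(0,2):1 a3@(1,2):1 a4@(0,1):1 a5@(1,4):1 a6@(3,3):0 a7@(2,2):0 a8@(3,5):1 a9@(2,5):1 a10@(2,4):1 a11@(4,1):1 a12@(1,5):1 a13@(3,0):1 a14@(0,4):1 a15@(0,3):1 a16@(3,2):0 a17@(1,0):1
t=2: (unchanged — steady state)

yes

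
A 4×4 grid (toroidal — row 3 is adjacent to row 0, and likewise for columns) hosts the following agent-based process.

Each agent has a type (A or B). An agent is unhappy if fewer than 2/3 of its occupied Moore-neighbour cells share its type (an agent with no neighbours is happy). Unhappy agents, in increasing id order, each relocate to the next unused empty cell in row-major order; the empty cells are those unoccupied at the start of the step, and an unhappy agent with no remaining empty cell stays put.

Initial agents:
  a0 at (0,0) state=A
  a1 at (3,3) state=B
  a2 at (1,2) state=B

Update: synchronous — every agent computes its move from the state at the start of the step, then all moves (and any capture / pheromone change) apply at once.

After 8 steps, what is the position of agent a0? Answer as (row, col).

t=1: a0@(0,1):A a1@(0,2):B a2@(1,2):B
t=2: a0@(0,0):A a1@(0,3):B a2@(1,0):B
t=3: a0@(0,1):A a1@(0,2):B a2@(1,1):B
t=4: a0@(0,0):A a1@(0,3):B a2@(1,0):B
t=5: a0@(0,1):A a1@(0,2):B a2@(1,1):B
t=6: a0@(0,0):A a1@(0,3):B a2@(1,0):B
t=7: a0@(0,1):A a1@(0,2):B a2@(1,1):B
t=8: a0@(0,0):A a1@(0,3):B a2@(1,0):B

(0, 0)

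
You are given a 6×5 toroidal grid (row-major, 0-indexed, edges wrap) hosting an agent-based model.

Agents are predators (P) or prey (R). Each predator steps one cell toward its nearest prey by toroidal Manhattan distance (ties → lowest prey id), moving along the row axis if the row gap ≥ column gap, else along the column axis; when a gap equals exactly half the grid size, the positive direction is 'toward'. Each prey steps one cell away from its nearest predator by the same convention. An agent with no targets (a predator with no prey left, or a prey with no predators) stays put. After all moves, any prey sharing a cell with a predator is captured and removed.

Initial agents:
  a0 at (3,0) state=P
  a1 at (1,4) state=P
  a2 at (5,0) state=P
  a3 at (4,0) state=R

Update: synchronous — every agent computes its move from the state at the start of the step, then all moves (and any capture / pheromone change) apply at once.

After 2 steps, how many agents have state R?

1

t=1: a0@(4,0):P a1@(2,4):P a2@(4,0):P a3@(5,0):R
t=2: a0@(5,0):P a1@(3,4):P a2@(5,0):P a3@(0,0):R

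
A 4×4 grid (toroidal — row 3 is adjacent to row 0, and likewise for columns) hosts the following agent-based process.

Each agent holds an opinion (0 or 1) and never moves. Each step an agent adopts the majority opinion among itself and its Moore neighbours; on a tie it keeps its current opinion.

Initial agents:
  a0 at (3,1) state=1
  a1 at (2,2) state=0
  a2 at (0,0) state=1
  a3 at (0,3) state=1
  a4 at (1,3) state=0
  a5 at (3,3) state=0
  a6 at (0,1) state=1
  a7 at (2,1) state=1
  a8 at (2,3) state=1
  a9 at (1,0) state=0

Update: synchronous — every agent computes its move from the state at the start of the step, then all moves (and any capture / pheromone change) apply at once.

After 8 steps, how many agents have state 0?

4

t=1: a0@(3,1):1 a1@(2,2):0 a2@(0,0):1 a3@(0,3):0 a4@(1,3):0 a5@(3,3):1 a6@(0,1):1 a7@(2,1):1 a8@(2,3):0 a9@(1,0):1
t=2: a0@(3,1):1 a1@(2,2):0 a2@(0,0):1 a3@(0,3):1 a4@(1,3):0 a5@(3,3):0 a6@(0,1):1 a7@(2,1):1 a8@(2,3):0 a9@(1,0):1
t=3: (unchanged — steady state)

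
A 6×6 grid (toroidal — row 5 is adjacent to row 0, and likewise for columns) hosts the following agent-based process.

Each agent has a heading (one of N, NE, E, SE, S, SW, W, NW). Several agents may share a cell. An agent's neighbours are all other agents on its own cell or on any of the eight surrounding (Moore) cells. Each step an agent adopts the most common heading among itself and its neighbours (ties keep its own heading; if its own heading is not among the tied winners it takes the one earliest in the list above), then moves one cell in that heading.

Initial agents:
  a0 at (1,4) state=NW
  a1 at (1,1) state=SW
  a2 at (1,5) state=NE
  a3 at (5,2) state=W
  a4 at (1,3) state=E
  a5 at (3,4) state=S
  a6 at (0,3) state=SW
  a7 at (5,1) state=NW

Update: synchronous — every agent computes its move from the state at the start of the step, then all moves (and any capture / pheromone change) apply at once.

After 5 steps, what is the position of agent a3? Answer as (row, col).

t=1: a0@(0,3):NW a1@(2,0):SW a2@(0,0):NE a3@(5,1):W a4@(1,4):E a5@(4,4):S a6@(1,2):SW a7@(4,0):NW
t=2: a0@(5,2):NW a1@(3,5):SW a2@(5,1):NE a3@(5,0):W a4@(1,5):E a5@(5,4):S a6@(2,1):SW a7@(3,5):NW
t=3: a0@(4,1):NW a1@(4,4):SW a2@(4,2):NE a3@(5,5):W a4@(1,0):E a5@(0,4):S a6@(3,0):SW a7@(2,4):NW
t=4: a0@(3,0):NW a1@(5,3):SW a2@(3,3):NE a3@(5,4):W a4@(1,1):E a5@(1,4):S a6@(4,5):SW a7@(1,3):NW
t=5: a0@(2,5):NW a1@(0,2):SW a2@(2,4):NE a3@(0,3):SW a4@(1,2):E a5@(2,4):S a6@(5,4):SW a7@(0,2):NW

(0, 3)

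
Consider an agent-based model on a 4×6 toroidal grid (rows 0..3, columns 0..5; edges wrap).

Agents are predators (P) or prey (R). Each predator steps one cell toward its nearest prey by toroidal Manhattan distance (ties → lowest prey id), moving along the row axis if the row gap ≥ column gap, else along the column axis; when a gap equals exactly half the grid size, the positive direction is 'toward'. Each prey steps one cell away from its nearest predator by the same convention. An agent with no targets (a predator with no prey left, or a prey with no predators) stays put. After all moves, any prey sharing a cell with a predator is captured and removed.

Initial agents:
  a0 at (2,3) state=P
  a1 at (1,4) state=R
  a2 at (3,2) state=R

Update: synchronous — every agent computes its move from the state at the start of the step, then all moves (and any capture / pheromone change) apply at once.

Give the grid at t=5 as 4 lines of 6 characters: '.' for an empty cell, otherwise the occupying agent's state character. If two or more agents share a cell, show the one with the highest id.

..R.R.
...P..
......
......

t=1: a0@(1,3):P a1@(0,4):R a2@(0,2):R
t=2: a0@(0,3):P a1@(3,4):R a2@(3,2):R
t=3: a0@(3,3):P a1@(2,4):R a2@(2,2):R
t=4: a0@(2,3):P a1@(1,4):R a2@(1,2):R
t=5: a0@(1,3):P a1@(0,4):R a2@(0,2):R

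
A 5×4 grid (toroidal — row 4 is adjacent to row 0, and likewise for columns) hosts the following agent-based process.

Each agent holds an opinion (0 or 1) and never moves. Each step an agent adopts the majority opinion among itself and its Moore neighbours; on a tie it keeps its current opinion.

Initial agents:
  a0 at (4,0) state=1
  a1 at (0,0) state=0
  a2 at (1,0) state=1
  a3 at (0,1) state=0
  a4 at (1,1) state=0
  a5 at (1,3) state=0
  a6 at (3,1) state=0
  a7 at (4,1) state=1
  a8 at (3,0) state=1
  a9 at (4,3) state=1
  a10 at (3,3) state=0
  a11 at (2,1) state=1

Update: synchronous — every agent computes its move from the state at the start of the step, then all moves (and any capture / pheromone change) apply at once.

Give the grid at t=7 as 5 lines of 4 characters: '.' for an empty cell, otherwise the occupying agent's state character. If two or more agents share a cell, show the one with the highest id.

t=1: a0@(4,0):1 a1@(0,0):0 a2@(1,0):0 a3@(0,1):0 a4@(1,1):0 a5@(1,3):0 a6@(3,1):1 a7@(4,1):1 a8@(3,0):1 a9@(4,3):1 a10@(3,3):1 a11@(2,1):1
t=2: (unchanged — steady state)

00..
00.0
.1..
11.1
11.1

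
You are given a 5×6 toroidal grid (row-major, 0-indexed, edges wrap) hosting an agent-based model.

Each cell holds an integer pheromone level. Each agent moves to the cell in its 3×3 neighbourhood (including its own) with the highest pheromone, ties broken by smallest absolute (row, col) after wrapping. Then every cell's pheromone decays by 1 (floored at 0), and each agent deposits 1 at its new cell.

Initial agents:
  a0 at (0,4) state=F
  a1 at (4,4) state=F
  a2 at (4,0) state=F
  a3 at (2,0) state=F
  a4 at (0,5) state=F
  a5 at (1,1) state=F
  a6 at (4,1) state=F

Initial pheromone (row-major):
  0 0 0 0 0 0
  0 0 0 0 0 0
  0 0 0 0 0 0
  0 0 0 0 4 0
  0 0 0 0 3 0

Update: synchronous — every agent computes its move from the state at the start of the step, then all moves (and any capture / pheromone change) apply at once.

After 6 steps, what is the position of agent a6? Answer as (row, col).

t=1: a0@(4,4) a1@(3,4) a2@(0,0) a3@(1,0) a4@(4,4) a5@(0,0) a6@(0,0) | pheromone: 3 0 0 0 0 0 / 1 0 0 0 0 0 / 0 0 0 0 0 0 / 0 0 0 0 4 0 / 0 0 0 0 4 0
t=2: a0@(3,4) a1@(3,4) a2@(0,0) a3@(0,0) a4@(3,4) a5@(0,0) a6@(0,0) | pheromone: 6 0 0 0 0 0 / 0 0 0 0 0 0 / 0 0 0 0 0 0 / 0 0 0 0 6 0 / 0 0 0 0 3 0
t=3: a0@(3,4) a1@(3,4) a2@(0,0) a3@(0,0) a4@(3,4) a5@(0,0) a6@(0,0) | pheromone: 9 0 0 0 0 0 / 0 0 0 0 0 0 / 0 0 0 0 0 0 / 0 0 0 0 8 0 / 0 0 0 0 2 0
t=4: a0@(3,4) a1@(3,4) a2@(0,0) a3@(0,0) a4@(3,4) a5@(0,0) a6@(0,0) | pheromone: 12 0 0 0 0 0 / 0 0 0 0 0 0 / 0 0 0 0 0 0 / 0 0 0 0 10 0 / 0 0 0 0 1 0
t=5: a0@(3,4) a1@(3,4) a2@(0,0) a3@(0,0) a4@(3,4) a5@(0,0) a6@(0,0) | pheromone: 15 0 0 0 0 0 / 0 0 0 0 0 0 / 0 0 0 0 0 0 / 0 0 0 0 12 0 / 0 0 0 0 0 0
t=6: a0@(3,4) a1@(3,4) a2@(0,0) a3@(0,0) a4@(3,4) a5@(0,0) a6@(0,0) | pheromone: 18 0 0 0 0 0 / 0 0 0 0 0 0 / 0 0 0 0 0 0 / 0 0 0 0 14 0 / 0 0 0 0 0 0

(0, 0)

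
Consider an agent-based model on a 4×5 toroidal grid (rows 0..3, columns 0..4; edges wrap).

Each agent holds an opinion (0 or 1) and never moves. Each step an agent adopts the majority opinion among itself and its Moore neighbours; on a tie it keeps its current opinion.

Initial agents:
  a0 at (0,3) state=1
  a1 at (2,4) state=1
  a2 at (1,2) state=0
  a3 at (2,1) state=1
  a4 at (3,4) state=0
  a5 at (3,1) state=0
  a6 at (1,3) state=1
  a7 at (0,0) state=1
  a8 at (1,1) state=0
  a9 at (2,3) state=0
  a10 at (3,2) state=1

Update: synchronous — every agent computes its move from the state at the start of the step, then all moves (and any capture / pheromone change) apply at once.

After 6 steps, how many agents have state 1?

7

t=1: a0@(0,3):1 a1@(2,4):1 a2@(1,2):0 a3@(2,1):0 a4@(3,4):1 a5@(3,1):1 a6@(1,3):1 a7@(0,0):0 a8@(1,1):0 a9@(2,3):0 a10@(3,2):1
t=2: a0@(0,3):1 a1@(2,4):1 a2@(1,2):0 a3@(2,1):0 a4@(3,4):1 a5@(3,1):1 a6@(1,3):1 a7@(0,0):0 a8@(1,1):0 a9@(2,3):1 a10@(3,2):1
t=3: (unchanged — steady state)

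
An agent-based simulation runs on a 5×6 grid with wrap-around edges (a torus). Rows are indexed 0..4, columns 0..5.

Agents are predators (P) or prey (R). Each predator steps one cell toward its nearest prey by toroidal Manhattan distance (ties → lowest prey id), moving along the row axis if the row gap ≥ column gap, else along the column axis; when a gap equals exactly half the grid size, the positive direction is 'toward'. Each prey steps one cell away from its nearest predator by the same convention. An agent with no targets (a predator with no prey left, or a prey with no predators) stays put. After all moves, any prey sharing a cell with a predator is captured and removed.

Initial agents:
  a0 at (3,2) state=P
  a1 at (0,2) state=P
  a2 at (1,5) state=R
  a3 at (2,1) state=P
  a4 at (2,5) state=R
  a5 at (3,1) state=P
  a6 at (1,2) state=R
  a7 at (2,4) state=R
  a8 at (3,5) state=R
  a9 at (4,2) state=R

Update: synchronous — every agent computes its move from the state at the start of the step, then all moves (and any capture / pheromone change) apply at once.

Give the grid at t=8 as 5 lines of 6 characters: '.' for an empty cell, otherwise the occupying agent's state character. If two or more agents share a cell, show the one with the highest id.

t=1: a0@(4,2):P a1@(1,2):P a2@(1,4):R a3@(2,0):P a4@(2,4):R a5@(3,0):P a6@(2,2):R a7@(2,5):R a8@(3,4):R a9@(0,2):R
t=2: a0@(0,2):P a1@(2,2):P a2@(1,5):R a3@(2,5):P a4@(2,3):R a5@(2,0):P a6@(3,2):R a7@(2,4):R a8@(3,3):R a9@(1,2):R
t=3: a0@(1,2):P a1@(2,3):P a2@(0,5):R a3@(1,5):P a4@(2,4):R a5@(1,0):P a6@(4,2):R a8@(4,3):R a9@(2,2):R
t=4: a0@(2,2):P a1@(2,4):P a2@(4,5):R a3@(0,5):P a4@(2,5):R a5@(0,0):P a6@(3,2):R a8@(0,3):R a9@(3,2):R
t=5: a0@(3,2):P a1@(2,5):P a2@(3,5):R a3@(4,5):P a4@(2,0):R a5@(4,0):P a6@(4,2):R a8@(0,2):R a9@(4,2):R
t=6: a0@(4,2):P a1@(3,5):P a2@(4,5):R a3@(3,5):P a4@(2,1):R a5@(3,0):P a6@(0,2):R a8@(1,2):R a9@(0,2):R
t=7: a0@(0,2):P a1@(4,5):P a2@(0,5):R a3@(4,5):P a4@(1,1):R a5@(4,0):P a6@(1,2):R a8@(2,2):R a9@(1,2):R
t=8: a0@(1,2):P a1@(0,5):P a2@(1,5):R a3@(0,5):P a4@(2,1):R a5@(0,0):P a6@(2,2):R a8@(3,2):R a9@(2,2):R

P....P
..P..R
.RR...
..R...
......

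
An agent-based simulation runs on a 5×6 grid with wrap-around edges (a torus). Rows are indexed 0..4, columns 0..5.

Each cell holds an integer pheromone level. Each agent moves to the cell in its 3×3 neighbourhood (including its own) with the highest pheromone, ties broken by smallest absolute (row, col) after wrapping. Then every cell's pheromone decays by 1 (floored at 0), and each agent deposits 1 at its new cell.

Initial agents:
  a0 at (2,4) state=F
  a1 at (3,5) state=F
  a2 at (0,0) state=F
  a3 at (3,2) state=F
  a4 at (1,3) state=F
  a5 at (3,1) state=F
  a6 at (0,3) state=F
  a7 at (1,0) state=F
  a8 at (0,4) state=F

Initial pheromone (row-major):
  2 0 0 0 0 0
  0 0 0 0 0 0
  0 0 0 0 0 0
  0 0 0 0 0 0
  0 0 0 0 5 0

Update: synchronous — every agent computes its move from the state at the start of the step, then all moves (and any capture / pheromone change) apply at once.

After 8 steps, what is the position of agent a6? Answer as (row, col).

(4, 4)

t=1: a0@(1,3) a1@(4,4) a2@(0,0) a3@(2,1) a4@(0,2) a5@(2,0) a6@(4,4) a7@(0,0) a8@(4,4) | pheromone: 3 0 1 0 0 0 / 0 0 0 1 0 0 / 1 1 0 0 0 0 / 0 0 0 0 0 0 / 0 0 0 0 7 0
t=2: a0@(0,2) a1@(4,4) a2@(0,0) a3@(2,0) a4@(0,2) a5@(2,0) a6@(4,4) a7@(0,0) a8@(4,4) | pheromone: 4 0 2 0 0 0 / 0 0 0 0 0 0 / 2 0 0 0 0 0 / 0 0 0 0 0 0 / 0 0 0 0 9 0
t=3: a0@(0,2) a1@(4,4) a2@(0,0) a3@(2,0) a4@(0,2) a5@(2,0) a6@(4,4) a7@(0,0) a8@(4,4) | pheromone: 5 0 3 0 0 0 / 0 0 0 0 0 0 / 3 0 0 0 0 0 / 0 0 0 0 0 0 / 0 0 0 0 11 0
t=4: a0@(0,2) a1@(4,4) a2@(0,0) a3@(2,0) a4@(0,2) a5@(2,0) a6@(4,4) a7@(0,0) a8@(4,4) | pheromone: 6 0 4 0 0 0 / 0 0 0 0 0 0 / 4 0 0 0 0 0 / 0 0 0 0 0 0 / 0 0 0 0 13 0
t=5: a0@(0,2) a1@(4,4) a2@(0,0) a3@(2,0) a4@(0,2) a5@(2,0) a6@(4,4) a7@(0,0) a8@(4,4) | pheromone: 7 0 5 0 0 0 / 0 0 0 0 0 0 / 5 0 0 0 0 0 / 0 0 0 0 0 0 / 0 0 0 0 15 0
t=6: a0@(0,2) a1@(4,4) a2@(0,0) a3@(2,0) a4@(0,2) a5@(2,0) a6@(4,4) a7@(0,0) a8@(4,4) | pheromone: 8 0 6 0 0 0 / 0 0 0 0 0 0 / 6 0 0 0 0 0 / 0 0 0 0 0 0 / 0 0 0 0 17 0
t=7: a0@(0,2) a1@(4,4) a2@(0,0) a3@(2,0) a4@(0,2) a5@(2,0) a6@(4,4) a7@(0,0) a8@(4,4) | pheromone: 9 0 7 0 0 0 / 0 0 0 0 0 0 / 7 0 0 0 0 0 / 0 0 0 0 0 0 / 0 0 0 0 19 0
t=8: a0@(0,2) a1@(4,4) a2@(0,0) a3@(2,0) a4@(0,2) a5@(2,0) a6@(4,4) a7@(0,0) a8@(4,4) | pheromone: 10 0 8 0 0 0 / 0 0 0 0 0 0 / 8 0 0 0 0 0 / 0 0 0 0 0 0 / 0 0 0 0 21 0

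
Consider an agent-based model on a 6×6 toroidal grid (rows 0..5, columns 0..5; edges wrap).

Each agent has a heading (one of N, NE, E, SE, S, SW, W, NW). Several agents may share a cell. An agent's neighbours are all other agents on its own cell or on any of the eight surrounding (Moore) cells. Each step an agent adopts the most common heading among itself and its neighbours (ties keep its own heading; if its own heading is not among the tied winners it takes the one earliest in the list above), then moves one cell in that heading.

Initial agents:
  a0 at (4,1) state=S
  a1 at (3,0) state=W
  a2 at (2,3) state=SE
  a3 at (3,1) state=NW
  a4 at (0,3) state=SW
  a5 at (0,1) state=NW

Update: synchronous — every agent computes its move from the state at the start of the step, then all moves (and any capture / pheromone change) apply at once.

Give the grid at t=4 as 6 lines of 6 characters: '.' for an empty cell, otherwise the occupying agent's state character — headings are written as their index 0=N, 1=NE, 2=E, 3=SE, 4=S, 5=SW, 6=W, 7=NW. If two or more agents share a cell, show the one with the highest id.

.3....
......
.4.7..
..6...
.....5
...7..

t=1: a0@(5,1):S a1@(3,5):W a2@(3,4):SE a3@(2,0):NW a4@(1,2):SW a5@(5,0):NW
t=2: a0@(0,1):S a1@(3,4):W a2@(4,5):SE a3@(1,5):NW a4@(2,1):SW a5@(4,5):NW
t=3: a0@(1,1):S a1@(3,3):W a2@(5,0):SE a3@(0,4):NW a4@(3,0):SW a5@(3,4):NW
t=4: a0@(2,1):S a1@(3,2):W a2@(0,1):SE a3@(5,3):NW a4@(4,5):SW a5@(2,3):NW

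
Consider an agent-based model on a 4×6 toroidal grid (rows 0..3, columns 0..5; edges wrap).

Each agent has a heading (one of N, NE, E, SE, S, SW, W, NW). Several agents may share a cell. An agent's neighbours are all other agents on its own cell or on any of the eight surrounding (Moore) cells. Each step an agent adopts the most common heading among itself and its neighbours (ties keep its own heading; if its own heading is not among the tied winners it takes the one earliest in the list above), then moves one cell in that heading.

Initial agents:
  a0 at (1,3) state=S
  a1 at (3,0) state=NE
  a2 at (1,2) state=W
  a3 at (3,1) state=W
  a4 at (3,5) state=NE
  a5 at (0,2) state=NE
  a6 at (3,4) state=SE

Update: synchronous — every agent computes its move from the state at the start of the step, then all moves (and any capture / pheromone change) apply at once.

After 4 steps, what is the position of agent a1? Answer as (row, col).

t=1: a0@(2,3):S a1@(2,1):NE a2@(1,1):W a3@(2,2):NE a4@(2,0):NE a5@(0,1):W a6@(0,5):SE
t=2: a0@(3,3):S a1@(1,2):NE a2@(0,2):NE a3@(1,3):NE a4@(1,1):NE a5@(0,0):W a6@(1,0):SE
t=3: a0@(0,3):S a1@(0,3):NE a2@(3,3):NE a3@(0,4):NE a4@(0,2):NE a5@(0,5):W a6@(2,1):SE
t=4: a0@(3,4):NE a1@(3,4):NE a2@(2,4):NE a3@(3,5):NE a4@(3,3):NE a5@(0,4):W a6@(3,2):SE

(3, 4)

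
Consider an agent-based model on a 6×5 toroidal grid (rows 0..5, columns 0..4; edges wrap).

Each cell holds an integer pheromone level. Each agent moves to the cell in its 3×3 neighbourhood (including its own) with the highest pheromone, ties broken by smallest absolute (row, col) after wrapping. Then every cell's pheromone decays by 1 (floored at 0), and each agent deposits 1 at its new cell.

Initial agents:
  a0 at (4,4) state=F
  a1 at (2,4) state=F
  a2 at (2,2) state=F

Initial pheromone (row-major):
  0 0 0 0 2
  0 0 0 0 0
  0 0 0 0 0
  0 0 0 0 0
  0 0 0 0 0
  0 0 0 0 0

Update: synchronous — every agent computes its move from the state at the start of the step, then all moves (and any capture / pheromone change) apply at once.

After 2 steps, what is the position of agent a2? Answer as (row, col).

(1, 0)

t=1: a0@(3,0) a1@(1,0) a2@(1,1) | pheromone: 0 0 0 0 1 / 1 1 0 0 0 / 0 0 0 0 0 / 1 0 0 0 0 / 0 0 0 0 0 / 0 0 0 0 0
t=2: a0@(3,0) a1@(0,4) a2@(1,0) | pheromone: 0 0 0 0 1 / 1 0 0 0 0 / 0 0 0 0 0 / 1 0 0 0 0 / 0 0 0 0 0 / 0 0 0 0 0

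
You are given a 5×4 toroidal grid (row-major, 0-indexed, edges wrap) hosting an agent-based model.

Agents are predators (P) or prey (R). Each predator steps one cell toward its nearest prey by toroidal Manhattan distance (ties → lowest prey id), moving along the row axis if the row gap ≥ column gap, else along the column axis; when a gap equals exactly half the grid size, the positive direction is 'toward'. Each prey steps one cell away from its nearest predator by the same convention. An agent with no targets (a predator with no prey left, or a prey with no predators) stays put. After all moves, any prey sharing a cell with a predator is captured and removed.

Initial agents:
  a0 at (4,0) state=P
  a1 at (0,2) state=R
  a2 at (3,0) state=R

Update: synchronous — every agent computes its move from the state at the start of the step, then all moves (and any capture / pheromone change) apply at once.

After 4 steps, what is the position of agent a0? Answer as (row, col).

(0, 0)

t=1: a0@(3,0):P a1@(0,1):R a2@(2,0):R
t=2: a0@(2,0):P a1@(1,1):R a2@(1,0):R
t=3: a0@(1,0):P a1@(0,1):R a2@(0,0):R
t=4: a0@(0,0):P a1@(4,1):R a2@(4,0):R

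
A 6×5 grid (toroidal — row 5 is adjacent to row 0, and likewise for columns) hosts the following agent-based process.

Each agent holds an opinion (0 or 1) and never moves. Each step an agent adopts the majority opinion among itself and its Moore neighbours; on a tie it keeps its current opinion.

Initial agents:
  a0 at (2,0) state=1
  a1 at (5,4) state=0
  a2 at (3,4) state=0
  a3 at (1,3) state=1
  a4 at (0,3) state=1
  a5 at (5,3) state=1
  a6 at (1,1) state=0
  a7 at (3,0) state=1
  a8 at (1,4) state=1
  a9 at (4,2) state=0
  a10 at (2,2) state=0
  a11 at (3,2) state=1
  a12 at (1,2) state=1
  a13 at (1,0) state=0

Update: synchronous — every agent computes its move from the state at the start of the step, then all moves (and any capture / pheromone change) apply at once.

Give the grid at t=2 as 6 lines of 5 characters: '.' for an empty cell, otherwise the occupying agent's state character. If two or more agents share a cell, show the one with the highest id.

...1.
01111
1.1..
1.1.1
..1..
...11

t=1: a0@(2,0):1 a1@(5,4):1 a2@(3,4):1 a3@(1,3):1 a4@(0,3):1 a5@(5,3):1 a6@(1,1):0 a7@(3,0):1 a8@(1,4):1 a9@(4,2):1 a10@(2,2):1 a11@(3,2):0 a12@(1,2):1 a13@(1,0):0
t=2: a0@(2,0):1 a1@(5,4):1 a2@(3,4):1 a3@(1,3):1 a4@(0,3):1 a5@(5,3):1 a6@(1,1):1 a7@(3,0):1 a8@(1,4):1 a9@(4,2):1 a10@(2,2):1 a11@(3,2):1 a12@(1,2):1 a13@(1,0):0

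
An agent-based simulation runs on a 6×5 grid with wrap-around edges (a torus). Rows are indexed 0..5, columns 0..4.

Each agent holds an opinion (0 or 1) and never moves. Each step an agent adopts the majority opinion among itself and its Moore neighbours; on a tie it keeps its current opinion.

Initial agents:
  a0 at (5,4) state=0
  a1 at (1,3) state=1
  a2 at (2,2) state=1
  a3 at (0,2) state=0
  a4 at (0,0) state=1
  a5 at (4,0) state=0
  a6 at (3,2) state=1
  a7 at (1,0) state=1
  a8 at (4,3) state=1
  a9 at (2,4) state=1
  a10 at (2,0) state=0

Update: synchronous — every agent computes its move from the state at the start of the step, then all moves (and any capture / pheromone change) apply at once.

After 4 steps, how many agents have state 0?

3

t=1: a0@(5,4):0 a1@(1,3):1 a2@(2,2):1 a3@(0,2):0 a4@(0,0):1 a5@(4,0):0 a6@(3,2):1 a7@(1,0):1 a8@(4,3):1 a9@(2,4):1 a10@(2,0):1
t=2: (unchanged — steady state)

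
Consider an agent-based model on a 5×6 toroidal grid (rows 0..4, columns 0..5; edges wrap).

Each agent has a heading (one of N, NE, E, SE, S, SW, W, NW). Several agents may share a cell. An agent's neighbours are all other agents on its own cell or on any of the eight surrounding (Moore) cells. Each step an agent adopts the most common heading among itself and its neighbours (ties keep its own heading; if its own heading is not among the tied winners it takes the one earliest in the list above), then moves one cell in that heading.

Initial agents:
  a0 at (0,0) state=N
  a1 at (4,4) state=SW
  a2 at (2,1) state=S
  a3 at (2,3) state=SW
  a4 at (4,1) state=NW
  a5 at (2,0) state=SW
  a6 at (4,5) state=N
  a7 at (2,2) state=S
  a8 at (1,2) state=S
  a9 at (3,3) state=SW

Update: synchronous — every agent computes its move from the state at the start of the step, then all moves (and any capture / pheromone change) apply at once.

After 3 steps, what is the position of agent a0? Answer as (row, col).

t=1: a0@(4,0):N a1@(0,3):SW a2@(3,1):S a3@(3,2):SW a4@(3,0):NW a5@(3,5):SW a6@(3,5):N a7@(3,2):S a8@(2,2):S a9@(4,2):SW
t=2: a0@(3,0):N a1@(1,2):SW a2@(4,1):S a3@(4,2):S a4@(2,0):N a5@(2,5):N a6@(2,5):N a7@(4,2):S a8@(3,2):S a9@(0,1):SW
t=3: a0@(2,0):N a1@(2,1):SW a2@(0,1):S a3@(0,2):S a4@(1,0):N a5@(1,5):N a6@(1,5):N a7@(0,2):S a8@(4,2):S a9@(1,1):S

(2, 0)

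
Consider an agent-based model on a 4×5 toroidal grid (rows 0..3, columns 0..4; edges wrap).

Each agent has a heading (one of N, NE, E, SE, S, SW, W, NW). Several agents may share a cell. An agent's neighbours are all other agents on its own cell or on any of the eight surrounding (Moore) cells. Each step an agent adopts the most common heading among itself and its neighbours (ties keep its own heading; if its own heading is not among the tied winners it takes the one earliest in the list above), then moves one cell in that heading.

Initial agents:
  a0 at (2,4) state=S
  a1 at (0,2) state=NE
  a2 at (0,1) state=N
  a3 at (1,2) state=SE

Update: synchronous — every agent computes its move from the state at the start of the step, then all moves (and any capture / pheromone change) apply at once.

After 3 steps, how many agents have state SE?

t=1: a0@(3,4):S a1@(3,3):NE a2@(3,1):N a3@(2,3):SE
t=2: a0@(0,4):S a1@(2,4):NE a2@(2,1):N a3@(3,4):SE
t=3: a0@(1,4):S a1@(1,0):NE a2@(1,1):N a3@(0,0):SE

1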